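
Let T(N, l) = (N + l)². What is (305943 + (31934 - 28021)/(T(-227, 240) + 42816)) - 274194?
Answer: 1364734678/42985 ≈ 31749.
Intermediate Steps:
(305943 + (31934 - 28021)/(T(-227, 240) + 42816)) - 274194 = (305943 + (31934 - 28021)/((-227 + 240)² + 42816)) - 274194 = (305943 + 3913/(13² + 42816)) - 274194 = (305943 + 3913/(169 + 42816)) - 274194 = (305943 + 3913/42985) - 274194 = 13150963768/42985 - 274194 = 1364734678/42985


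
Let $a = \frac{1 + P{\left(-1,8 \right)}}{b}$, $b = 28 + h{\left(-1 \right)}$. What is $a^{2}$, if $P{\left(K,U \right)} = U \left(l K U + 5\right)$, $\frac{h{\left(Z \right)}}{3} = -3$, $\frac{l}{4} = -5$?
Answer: $\frac{1745041}{361} \approx 4833.9$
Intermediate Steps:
$l = -20$ ($l = 4 \left(-5\right) = -20$)
$h{\left(Z \right)} = -9$ ($h{\left(Z \right)} = 3 \left(-3\right) = -9$)
$P{\left(K,U \right)} = U \left(5 - 20 K U\right)$ ($P{\left(K,U \right)} = U \left(- 20 K U + 5\right) = U \left(5 - 20 K U\right)$)
$b = 19$ ($b = 28 - 9 = 19$)
$a = \frac{1321}{19}$ ($a = \frac{1 + 5 \cdot 8 \left(1 - \left(-4\right) 8\right)}{19} = \left(1 + 5 \cdot 8 \left(1 + 32\right)\right) \frac{1}{19} = \left(1 + 5 \cdot 8 \cdot 33\right) \frac{1}{19} = \left(1 + 1320\right) \frac{1}{19} = 1321 \cdot \frac{1}{19} = \frac{1321}{19} \approx 69.526$)
$a^{2} = \left(\frac{1321}{19}\right)^{2} = \frac{1745041}{361}$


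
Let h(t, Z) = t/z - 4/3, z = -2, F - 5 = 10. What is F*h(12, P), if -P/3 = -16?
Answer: -110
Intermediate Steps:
P = 48 (P = -3*(-16) = 48)
F = 15 (F = 5 + 10 = 15)
h(t, Z) = -4/3 - t/2 (h(t, Z) = t/(-2) - 4/3 = t*(-1/2) - 4*1/3 = -t/2 - 4/3 = -4/3 - t/2)
F*h(12, P) = 15*(-4/3 - 1/2*12) = 15*(-4/3 - 6) = 15*(-22/3) = -110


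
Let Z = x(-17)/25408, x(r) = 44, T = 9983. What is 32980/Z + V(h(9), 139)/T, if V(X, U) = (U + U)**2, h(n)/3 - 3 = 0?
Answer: 2091329137804/109813 ≈ 1.9044e+7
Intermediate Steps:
Z = 11/6352 (Z = 44/25408 = 44*(1/25408) = 11/6352 ≈ 0.0017317)
h(n) = 9 (h(n) = 9 + 3*0 = 9 + 0 = 9)
V(X, U) = 4*U**2 (V(X, U) = (2*U)**2 = 4*U**2)
32980/Z + V(h(9), 139)/T = 32980/(11/6352) + (4*139**2)/9983 = 32980*(6352/11) + (4*19321)*(1/9983) = 209488960/11 + 77284*(1/9983) = 209488960/11 + 77284/9983 = 2091329137804/109813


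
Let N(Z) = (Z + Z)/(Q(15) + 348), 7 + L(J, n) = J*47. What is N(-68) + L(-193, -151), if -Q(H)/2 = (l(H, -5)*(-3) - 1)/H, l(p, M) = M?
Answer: -5891877/649 ≈ -9078.4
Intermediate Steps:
L(J, n) = -7 + 47*J (L(J, n) = -7 + J*47 = -7 + 47*J)
Q(H) = -28/H (Q(H) = -2*(-5*(-3) - 1)/H = -2*(15 - 1)/H = -28/H)
N(Z) = 15*Z/2596 (N(Z) = (Z + Z)/(-28/15 + 348) = (2*Z)/(-28*1/15 + 348) = (2*Z)/(-28/15 + 348) = (2*Z)/(5192/15) = (2*Z)*(15/5192) = 15*Z/2596)
N(-68) + L(-193, -151) = (15/2596)*(-68) + (-7 + 47*(-193)) = -255/649 + (-7 - 9071) = -255/649 - 9078 = -5891877/649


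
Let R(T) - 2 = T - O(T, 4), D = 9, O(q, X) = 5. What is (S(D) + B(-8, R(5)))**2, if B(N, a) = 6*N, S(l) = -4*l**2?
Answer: 138384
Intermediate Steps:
R(T) = -3 + T (R(T) = 2 + (T - 1*5) = 2 + (T - 5) = 2 + (-5 + T) = -3 + T)
(S(D) + B(-8, R(5)))**2 = (-4*9**2 + 6*(-8))**2 = (-4*81 - 48)**2 = (-324 - 48)**2 = (-372)**2 = 138384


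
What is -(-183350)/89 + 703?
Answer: 245917/89 ≈ 2763.1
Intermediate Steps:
-(-183350)/89 + 703 = -950*(-193/89) + 703 = 183350/89 + 703 = 245917/89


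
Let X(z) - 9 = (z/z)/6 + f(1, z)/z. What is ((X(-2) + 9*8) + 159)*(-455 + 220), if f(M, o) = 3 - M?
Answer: -337225/6 ≈ -56204.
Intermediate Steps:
X(z) = 55/6 + 2/z (X(z) = 9 + ((z/z)/6 + (3 - 1*1)/z) = 9 + (1*(⅙) + (3 - 1)/z) = 9 + (⅙ + 2/z) = 55/6 + 2/z)
((X(-2) + 9*8) + 159)*(-455 + 220) = (((55/6 + 2/(-2)) + 9*8) + 159)*(-455 + 220) = (((55/6 + 2*(-½)) + 72) + 159)*(-235) = (((55/6 - 1) + 72) + 159)*(-235) = ((49/6 + 72) + 159)*(-235) = (481/6 + 159)*(-235) = (1435/6)*(-235) = -337225/6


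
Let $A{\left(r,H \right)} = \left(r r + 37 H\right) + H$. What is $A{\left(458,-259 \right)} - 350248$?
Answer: $-150326$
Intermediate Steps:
$A{\left(r,H \right)} = r^{2} + 38 H$ ($A{\left(r,H \right)} = \left(r^{2} + 37 H\right) + H = r^{2} + 38 H$)
$A{\left(458,-259 \right)} - 350248 = \left(458^{2} + 38 \left(-259\right)\right) - 350248 = \left(209764 - 9842\right) - 350248 = 199922 - 350248 = -150326$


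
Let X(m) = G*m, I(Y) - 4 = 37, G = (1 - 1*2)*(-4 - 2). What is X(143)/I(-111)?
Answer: 858/41 ≈ 20.927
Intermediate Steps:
G = 6 (G = (1 - 2)*(-6) = -1*(-6) = 6)
I(Y) = 41 (I(Y) = 4 + 37 = 41)
X(m) = 6*m
X(143)/I(-111) = (6*143)/41 = 858*(1/41) = 858/41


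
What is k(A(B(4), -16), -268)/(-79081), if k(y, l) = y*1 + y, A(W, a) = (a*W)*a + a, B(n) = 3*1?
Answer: -1504/79081 ≈ -0.019018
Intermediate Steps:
B(n) = 3
A(W, a) = a + W*a² (A(W, a) = (W*a)*a + a = W*a² + a = a + W*a²)
k(y, l) = 2*y (k(y, l) = y + y = 2*y)
k(A(B(4), -16), -268)/(-79081) = (2*(-16*(1 + 3*(-16))))/(-79081) = (2*(-16*(1 - 48)))*(-1/79081) = (2*(-16*(-47)))*(-1/79081) = (2*752)*(-1/79081) = 1504*(-1/79081) = -1504/79081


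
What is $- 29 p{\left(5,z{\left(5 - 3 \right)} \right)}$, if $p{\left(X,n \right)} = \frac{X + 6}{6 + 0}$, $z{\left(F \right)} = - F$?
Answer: $- \frac{319}{6} \approx -53.167$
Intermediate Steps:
$p{\left(X,n \right)} = 1 + \frac{X}{6}$ ($p{\left(X,n \right)} = \frac{6 + X}{6} = \left(6 + X\right) \frac{1}{6} = 1 + \frac{X}{6}$)
$- 29 p{\left(5,z{\left(5 - 3 \right)} \right)} = - 29 \left(1 + \frac{1}{6} \cdot 5\right) = - 29 \left(1 + \frac{5}{6}\right) = \left(-29\right) \frac{11}{6} = - \frac{319}{6}$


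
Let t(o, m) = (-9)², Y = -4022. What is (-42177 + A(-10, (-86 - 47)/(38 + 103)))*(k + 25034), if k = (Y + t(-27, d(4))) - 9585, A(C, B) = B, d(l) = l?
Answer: -22813037240/47 ≈ -4.8538e+8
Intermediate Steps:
t(o, m) = 81
k = -13526 (k = (-4022 + 81) - 9585 = -3941 - 9585 = -13526)
(-42177 + A(-10, (-86 - 47)/(38 + 103)))*(k + 25034) = (-42177 + (-86 - 47)/(38 + 103))*(-13526 + 25034) = (-42177 - 133/141)*11508 = -5947090/141*11508 = -22813037240/47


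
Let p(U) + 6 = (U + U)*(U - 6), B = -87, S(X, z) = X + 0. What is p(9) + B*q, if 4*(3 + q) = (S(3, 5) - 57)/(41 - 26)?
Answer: 3873/10 ≈ 387.30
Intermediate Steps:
S(X, z) = X
p(U) = -6 + 2*U*(-6 + U) (p(U) = -6 + (U + U)*(U - 6) = -6 + (2*U)*(-6 + U) = -6 + 2*U*(-6 + U))
q = -39/10 (q = -3 + ((3 - 57)/(41 - 26))/4 = -3 + (-54/15)/4 = -3 + (-54*1/15)/4 = -3 + (¼)*(-18/5) = -3 - 9/10 = -39/10 ≈ -3.9000)
p(9) + B*q = (-6 - 12*9 + 2*9²) - 87*(-39/10) = (-6 - 108 + 2*81) + 3393/10 = (-6 - 108 + 162) + 3393/10 = 48 + 3393/10 = 3873/10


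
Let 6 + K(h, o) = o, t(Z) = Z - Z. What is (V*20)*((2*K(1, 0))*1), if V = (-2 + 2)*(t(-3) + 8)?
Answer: 0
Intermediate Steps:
t(Z) = 0
K(h, o) = -6 + o
V = 0 (V = (-2 + 2)*(0 + 8) = 0*8 = 0)
(V*20)*((2*K(1, 0))*1) = (0*20)*((2*(-6 + 0))*1) = 0*((2*(-6))*1) = 0*(-12*1) = 0*(-12) = 0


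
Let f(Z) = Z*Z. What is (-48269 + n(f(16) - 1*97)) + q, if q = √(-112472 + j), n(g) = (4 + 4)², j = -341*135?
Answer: -48205 + I*√158507 ≈ -48205.0 + 398.13*I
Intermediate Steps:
f(Z) = Z²
j = -46035
n(g) = 64 (n(g) = 8² = 64)
q = I*√158507 (q = √(-112472 - 46035) = √(-158507) = I*√158507 ≈ 398.13*I)
(-48269 + n(f(16) - 1*97)) + q = (-48269 + 64) + I*√158507 = -48205 + I*√158507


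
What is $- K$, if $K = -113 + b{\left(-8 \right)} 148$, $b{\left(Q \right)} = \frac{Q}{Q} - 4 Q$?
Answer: $-4771$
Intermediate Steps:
$b{\left(Q \right)} = 1 - 4 Q$
$K = 4771$ ($K = -113 + \left(1 - -32\right) 148 = -113 + \left(1 + 32\right) 148 = -113 + 33 \cdot 148 = -113 + 4884 = 4771$)
$- K = \left(-1\right) 4771 = -4771$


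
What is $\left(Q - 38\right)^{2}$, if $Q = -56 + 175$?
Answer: $6561$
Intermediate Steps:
$Q = 119$
$\left(Q - 38\right)^{2} = \left(119 - 38\right)^{2} = 81^{2} = 6561$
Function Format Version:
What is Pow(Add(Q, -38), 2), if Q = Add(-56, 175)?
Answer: 6561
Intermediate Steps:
Q = 119
Pow(Add(Q, -38), 2) = Pow(Add(119, -38), 2) = Pow(81, 2) = 6561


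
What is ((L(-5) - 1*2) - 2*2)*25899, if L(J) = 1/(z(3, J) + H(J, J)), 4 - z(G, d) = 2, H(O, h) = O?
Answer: -164027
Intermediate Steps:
z(G, d) = 2 (z(G, d) = 4 - 1*2 = 4 - 2 = 2)
L(J) = 1/(2 + J)
((L(-5) - 1*2) - 2*2)*25899 = ((1/(2 - 5) - 1*2) - 2*2)*25899 = ((1/(-3) - 2) - 4)*25899 = ((-⅓ - 2) - 4)*25899 = (-7/3 - 4)*25899 = -19/3*25899 = -164027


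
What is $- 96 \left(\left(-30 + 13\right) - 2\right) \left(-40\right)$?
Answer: $-72960$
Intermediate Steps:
$- 96 \left(\left(-30 + 13\right) - 2\right) \left(-40\right) = - 96 \left(-17 - 2\right) \left(-40\right) = \left(-96\right) \left(-19\right) \left(-40\right) = 1824 \left(-40\right) = -72960$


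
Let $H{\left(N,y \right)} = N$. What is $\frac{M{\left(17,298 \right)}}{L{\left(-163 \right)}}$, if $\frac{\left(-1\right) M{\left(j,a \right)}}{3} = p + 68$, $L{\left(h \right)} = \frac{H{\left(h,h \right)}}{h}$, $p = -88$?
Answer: $60$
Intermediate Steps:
$L{\left(h \right)} = 1$ ($L{\left(h \right)} = \frac{h}{h} = 1$)
$M{\left(j,a \right)} = 60$ ($M{\left(j,a \right)} = - 3 \left(-88 + 68\right) = \left(-3\right) \left(-20\right) = 60$)
$\frac{M{\left(17,298 \right)}}{L{\left(-163 \right)}} = \frac{60}{1} = 60 \cdot 1 = 60$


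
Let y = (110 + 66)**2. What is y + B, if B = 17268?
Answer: 48244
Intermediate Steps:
y = 30976 (y = 176**2 = 30976)
y + B = 30976 + 17268 = 48244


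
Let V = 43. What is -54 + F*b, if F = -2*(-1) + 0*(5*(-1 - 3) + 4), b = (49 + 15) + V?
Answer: 160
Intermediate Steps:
b = 107 (b = (49 + 15) + 43 = 64 + 43 = 107)
F = 2 (F = 2 + 0*(5*(-4) + 4) = 2 + 0*(-20 + 4) = 2 + 0*(-16) = 2 + 0 = 2)
-54 + F*b = -54 + 2*107 = -54 + 214 = 160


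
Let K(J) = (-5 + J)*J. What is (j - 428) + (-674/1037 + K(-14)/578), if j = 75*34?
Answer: 37405393/17629 ≈ 2121.8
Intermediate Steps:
K(J) = J*(-5 + J)
j = 2550
(j - 428) + (-674/1037 + K(-14)/578) = (2550 - 428) + (-674/1037 - 14*(-5 - 14)/578) = 2122 + (-674*1/1037 - 14*(-19)*(1/578)) = 2122 + (-674/1037 + 266*(1/578)) = 2122 + (-674/1037 + 133/289) = 2122 - 3345/17629 = 37405393/17629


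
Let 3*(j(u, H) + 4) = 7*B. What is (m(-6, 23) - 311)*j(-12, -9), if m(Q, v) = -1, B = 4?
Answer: -1664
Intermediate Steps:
j(u, H) = 16/3 (j(u, H) = -4 + (7*4)/3 = -4 + (⅓)*28 = -4 + 28/3 = 16/3)
(m(-6, 23) - 311)*j(-12, -9) = (-1 - 311)*(16/3) = -312*16/3 = -1664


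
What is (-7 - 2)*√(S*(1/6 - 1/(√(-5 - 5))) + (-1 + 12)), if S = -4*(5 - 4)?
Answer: -3*√(2325 - 90*I*√10)/5 ≈ -28.985 + 1.7674*I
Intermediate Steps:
S = -4 (S = -4*1 = -4)
(-7 - 2)*√(S*(1/6 - 1/(√(-5 - 5))) + (-1 + 12)) = (-7 - 2)*√(-4*(1/6 - 1/(√(-5 - 5))) + (-1 + 12)) = -9*√(-4*(1*(⅙) - 1/(√(-10))) + 11) = -9*√(-4*(⅙ - 1/(I*√10)) + 11) = -9*√(-4*(⅙ - (-1)*I*√10/10) + 11) = -9*√(-4*(⅙ + I*√10/10) + 11) = -9*√((-⅔ - 2*I*√10/5) + 11) = -9*√(31/3 - 2*I*√10/5)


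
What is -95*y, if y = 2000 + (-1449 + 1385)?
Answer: -183920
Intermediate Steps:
y = 1936 (y = 2000 - 64 = 1936)
-95*y = -95*1936 = -183920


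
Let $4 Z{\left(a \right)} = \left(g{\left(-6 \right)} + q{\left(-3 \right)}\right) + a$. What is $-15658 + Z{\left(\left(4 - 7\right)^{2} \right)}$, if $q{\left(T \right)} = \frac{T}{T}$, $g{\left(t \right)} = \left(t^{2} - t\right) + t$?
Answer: $- \frac{31293}{2} \approx -15647.0$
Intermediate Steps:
$g{\left(t \right)} = t^{2}$
$q{\left(T \right)} = 1$
$Z{\left(a \right)} = \frac{37}{4} + \frac{a}{4}$ ($Z{\left(a \right)} = \frac{\left(\left(-6\right)^{2} + 1\right) + a}{4} = \frac{\left(36 + 1\right) + a}{4} = \frac{37 + a}{4} = \frac{37}{4} + \frac{a}{4}$)
$-15658 + Z{\left(\left(4 - 7\right)^{2} \right)} = -15658 + \left(\frac{37}{4} + \frac{\left(4 - 7\right)^{2}}{4}\right) = -15658 + \left(\frac{37}{4} + \frac{\left(-3\right)^{2}}{4}\right) = -15658 + \left(\frac{37}{4} + \frac{1}{4} \cdot 9\right) = -15658 + \left(\frac{37}{4} + \frac{9}{4}\right) = -15658 + \frac{23}{2} = - \frac{31293}{2}$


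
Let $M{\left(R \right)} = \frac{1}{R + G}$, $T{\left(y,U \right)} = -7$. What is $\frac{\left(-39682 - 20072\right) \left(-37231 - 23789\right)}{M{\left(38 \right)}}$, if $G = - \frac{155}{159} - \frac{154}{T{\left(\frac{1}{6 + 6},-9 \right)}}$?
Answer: $\frac{11406494838600}{53} \approx 2.1522 \cdot 10^{11}$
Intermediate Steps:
$G = \frac{3343}{159}$ ($G = - \frac{155}{159} - \frac{154}{-7} = \left(-155\right) \frac{1}{159} - -22 = - \frac{155}{159} + 22 = \frac{3343}{159} \approx 21.025$)
$M{\left(R \right)} = \frac{1}{\frac{3343}{159} + R}$ ($M{\left(R \right)} = \frac{1}{R + \frac{3343}{159}} = \frac{1}{\frac{3343}{159} + R}$)
$\frac{\left(-39682 - 20072\right) \left(-37231 - 23789\right)}{M{\left(38 \right)}} = \frac{\left(-39682 - 20072\right) \left(-37231 - 23789\right)}{159 \frac{1}{3343 + 159 \cdot 38}} = \frac{\left(-59754\right) \left(-61020\right)}{159 \frac{1}{3343 + 6042}} = \frac{3646189080}{159 \cdot \frac{1}{9385}} = \frac{3646189080}{\frac{159}{9385}} = 3646189080 \cdot \frac{9385}{159} = \frac{11406494838600}{53}$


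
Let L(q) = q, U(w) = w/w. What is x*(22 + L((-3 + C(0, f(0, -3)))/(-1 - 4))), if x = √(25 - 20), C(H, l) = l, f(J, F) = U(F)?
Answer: 112*√5/5 ≈ 50.088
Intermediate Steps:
U(w) = 1
f(J, F) = 1
x = √5 ≈ 2.2361
x*(22 + L((-3 + C(0, f(0, -3)))/(-1 - 4))) = √5*(22 + (-3 + 1)/(-1 - 4)) = √5*(22 - 2/(-5)) = √5*(22 - 2*(-⅕)) = √5*(22 + ⅖) = √5*(112/5) = 112*√5/5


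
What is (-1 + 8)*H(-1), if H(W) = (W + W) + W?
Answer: -21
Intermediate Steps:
H(W) = 3*W (H(W) = 2*W + W = 3*W)
(-1 + 8)*H(-1) = (-1 + 8)*(3*(-1)) = 7*(-3) = -21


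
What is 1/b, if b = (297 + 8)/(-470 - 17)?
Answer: -487/305 ≈ -1.5967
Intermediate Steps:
b = -305/487 (b = 305/(-487) = 305*(-1/487) = -305/487 ≈ -0.62628)
1/b = 1/(-305/487) = -487/305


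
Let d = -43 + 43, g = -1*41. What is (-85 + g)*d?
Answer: 0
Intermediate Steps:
g = -41
d = 0
(-85 + g)*d = (-85 - 41)*0 = -126*0 = 0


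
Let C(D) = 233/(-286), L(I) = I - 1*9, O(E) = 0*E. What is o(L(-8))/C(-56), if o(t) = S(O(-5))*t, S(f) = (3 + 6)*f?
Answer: 0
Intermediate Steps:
O(E) = 0
L(I) = -9 + I (L(I) = I - 9 = -9 + I)
S(f) = 9*f
C(D) = -233/286 (C(D) = 233*(-1/286) = -233/286)
o(t) = 0 (o(t) = (9*0)*t = 0*t = 0)
o(L(-8))/C(-56) = 0/(-233/286) = 0*(-286/233) = 0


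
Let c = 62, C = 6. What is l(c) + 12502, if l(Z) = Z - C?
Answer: 12558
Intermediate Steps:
l(Z) = -6 + Z (l(Z) = Z - 1*6 = Z - 6 = -6 + Z)
l(c) + 12502 = (-6 + 62) + 12502 = 56 + 12502 = 12558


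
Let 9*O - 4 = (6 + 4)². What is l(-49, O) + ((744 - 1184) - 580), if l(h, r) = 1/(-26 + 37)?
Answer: -11219/11 ≈ -1019.9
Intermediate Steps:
O = 104/9 (O = 4/9 + (6 + 4)²/9 = 4/9 + (⅑)*10² = 4/9 + (⅑)*100 = 4/9 + 100/9 = 104/9 ≈ 11.556)
l(h, r) = 1/11
l(-49, O) + ((744 - 1184) - 580) = 1/11 + ((744 - 1184) - 580) = 1/11 + (-440 - 580) = 1/11 - 1020 = -11219/11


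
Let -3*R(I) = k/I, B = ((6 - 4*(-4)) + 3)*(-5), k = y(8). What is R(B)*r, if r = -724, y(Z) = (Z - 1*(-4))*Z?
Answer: -23168/125 ≈ -185.34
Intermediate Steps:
y(Z) = Z*(4 + Z) (y(Z) = (Z + 4)*Z = (4 + Z)*Z = Z*(4 + Z))
k = 96 (k = 8*(4 + 8) = 8*12 = 96)
B = -125 (B = ((6 + 16) + 3)*(-5) = (22 + 3)*(-5) = 25*(-5) = -125)
R(I) = -32/I
R(B)*r = -32/(-125)*(-724) = -32*(-1/125)*(-724) = (32/125)*(-724) = -23168/125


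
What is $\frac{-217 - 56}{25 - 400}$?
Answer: $\frac{91}{125} \approx 0.728$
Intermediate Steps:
$\frac{-217 - 56}{25 - 400} = \frac{-217 - 56}{-375} = \left(-273\right) \left(- \frac{1}{375}\right) = \frac{91}{125}$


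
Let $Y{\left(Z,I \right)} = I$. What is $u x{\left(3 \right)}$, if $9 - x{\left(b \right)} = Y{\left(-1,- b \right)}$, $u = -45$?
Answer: $-540$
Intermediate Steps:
$x{\left(b \right)} = 9 + b$ ($x{\left(b \right)} = 9 - - b = 9 + b$)
$u x{\left(3 \right)} = - 45 \left(9 + 3\right) = \left(-45\right) 12 = -540$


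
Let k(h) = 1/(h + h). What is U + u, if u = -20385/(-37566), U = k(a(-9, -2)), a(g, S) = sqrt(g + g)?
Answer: 2265/4174 - I*sqrt(2)/12 ≈ 0.54264 - 0.11785*I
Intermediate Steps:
a(g, S) = sqrt(2)*sqrt(g) (a(g, S) = sqrt(2*g) = sqrt(2)*sqrt(g))
k(h) = 1/(2*h)
U = -I*sqrt(2)/12 (U = 1/(2*((sqrt(2)*sqrt(-9)))) = 1/(2*((sqrt(2)*(3*I)))) = 1/(2*((3*I*sqrt(2)))) = (-I*sqrt(2)/6)/2 = -I*sqrt(2)/12 ≈ -0.11785*I)
u = 2265/4174 (u = -20385*(-1/37566) = 2265/4174 ≈ 0.54264)
U + u = -I*sqrt(2)/12 + 2265/4174 = 2265/4174 - I*sqrt(2)/12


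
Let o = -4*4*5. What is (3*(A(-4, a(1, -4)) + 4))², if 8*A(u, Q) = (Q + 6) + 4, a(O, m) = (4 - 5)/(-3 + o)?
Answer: 109432521/440896 ≈ 248.20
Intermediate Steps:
o = -80 (o = -16*5 = -80)
a(O, m) = 1/83 (a(O, m) = (4 - 5)/(-3 - 80) = -1/(-83) = -1*(-1/83) = 1/83)
A(u, Q) = 5/4 + Q/8 (A(u, Q) = ((Q + 6) + 4)/8 = ((6 + Q) + 4)/8 = (10 + Q)/8 = 5/4 + Q/8)
(3*(A(-4, a(1, -4)) + 4))² = (3*((5/4 + (⅛)*(1/83)) + 4))² = (3*((5/4 + 1/664) + 4))² = (3*(831/664 + 4))² = (3*(3487/664))² = (10461/664)² = 109432521/440896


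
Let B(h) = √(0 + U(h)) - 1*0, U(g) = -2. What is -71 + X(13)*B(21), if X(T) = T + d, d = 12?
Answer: -71 + 25*I*√2 ≈ -71.0 + 35.355*I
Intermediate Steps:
X(T) = 12 + T (X(T) = T + 12 = 12 + T)
B(h) = I*√2 (B(h) = √(0 - 2) - 1*0 = √(-2) + 0 = I*√2 + 0 = I*√2)
-71 + X(13)*B(21) = -71 + (12 + 13)*(I*√2) = -71 + 25*(I*√2) = -71 + 25*I*√2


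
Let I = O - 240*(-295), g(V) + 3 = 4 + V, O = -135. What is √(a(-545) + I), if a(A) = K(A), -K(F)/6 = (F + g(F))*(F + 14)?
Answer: I*√3398889 ≈ 1843.6*I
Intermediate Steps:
g(V) = 1 + V (g(V) = -3 + (4 + V) = 1 + V)
I = 70665 (I = -135 - 240*(-295) = -135 + 70800 = 70665)
K(F) = -6*(1 + 2*F)*(14 + F) (K(F) = -6*(F + (1 + F))*(F + 14) = -6*(1 + 2*F)*(14 + F))
a(A) = -84 - 174*A - 12*A²
√(a(-545) + I) = √((-84 - 174*(-545) - 12*(-545)²) + 70665) = √((-84 + 94830 - 12*297025) + 70665) = √((-84 + 94830 - 3564300) + 70665) = √(-3469554 + 70665) = √(-3398889) = I*√3398889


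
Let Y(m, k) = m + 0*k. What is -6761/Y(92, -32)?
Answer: -6761/92 ≈ -73.489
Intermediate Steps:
Y(m, k) = m (Y(m, k) = m + 0 = m)
-6761/Y(92, -32) = -6761/92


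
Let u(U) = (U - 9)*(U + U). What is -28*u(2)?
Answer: 784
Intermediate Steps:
u(U) = 2*U*(-9 + U) (u(U) = (-9 + U)*(2*U) = 2*U*(-9 + U))
-28*u(2) = -56*2*(-9 + 2) = -56*2*(-7) = -28*(-28) = 784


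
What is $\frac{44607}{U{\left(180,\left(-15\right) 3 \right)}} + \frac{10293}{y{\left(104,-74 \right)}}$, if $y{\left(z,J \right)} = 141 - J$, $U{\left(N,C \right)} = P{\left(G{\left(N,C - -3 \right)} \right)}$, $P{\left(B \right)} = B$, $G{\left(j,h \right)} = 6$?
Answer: $\frac{3217421}{430} \approx 7482.4$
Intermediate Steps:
$U{\left(N,C \right)} = 6$
$\frac{44607}{U{\left(180,\left(-15\right) 3 \right)}} + \frac{10293}{y{\left(104,-74 \right)}} = \frac{44607}{6} + \frac{10293}{141 - -74} = 44607 \cdot \frac{1}{6} + \frac{10293}{141 + 74} = \frac{14869}{2} + \frac{10293}{215} = \frac{3217421}{430}$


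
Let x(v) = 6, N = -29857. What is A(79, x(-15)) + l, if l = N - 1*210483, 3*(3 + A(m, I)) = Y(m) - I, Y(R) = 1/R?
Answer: -56961764/237 ≈ -2.4035e+5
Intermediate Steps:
A(m, I) = -3 - I/3 + 1/(3*m) (A(m, I) = -3 + (1/m - I)/3 = -3 + (-I/3 + 1/(3*m)) = -3 - I/3 + 1/(3*m))
l = -240340 (l = -29857 - 1*210483 = -29857 - 210483 = -240340)
A(79, x(-15)) + l = (1/3)*(1 - 1*79*(9 + 6))/79 - 240340 = (1/3)*(1/79)*(1 - 1*79*15) - 240340 = (1/3)*(1/79)*(1 - 1185) - 240340 = (1/3)*(1/79)*(-1184) - 240340 = -1184/237 - 240340 = -56961764/237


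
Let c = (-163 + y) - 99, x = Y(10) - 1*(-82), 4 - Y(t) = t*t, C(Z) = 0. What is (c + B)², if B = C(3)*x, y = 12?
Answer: 62500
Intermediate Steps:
Y(t) = 4 - t² (Y(t) = 4 - t*t = 4 - t²)
x = -14 (x = (4 - 1*10²) - 1*(-82) = (4 - 1*100) + 82 = (4 - 100) + 82 = -96 + 82 = -14)
B = 0 (B = 0*(-14) = 0)
c = -250 (c = (-163 + 12) - 99 = -151 - 99 = -250)
(c + B)² = (-250 + 0)² = (-250)² = 62500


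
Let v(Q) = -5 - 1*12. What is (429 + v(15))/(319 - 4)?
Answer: 412/315 ≈ 1.3079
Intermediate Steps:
v(Q) = -17 (v(Q) = -5 - 12 = -17)
(429 + v(15))/(319 - 4) = (429 - 17)/(319 - 4) = 412/315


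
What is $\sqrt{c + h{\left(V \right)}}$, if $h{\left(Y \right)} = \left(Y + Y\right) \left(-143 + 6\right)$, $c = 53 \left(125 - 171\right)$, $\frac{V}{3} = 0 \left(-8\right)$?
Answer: $i \sqrt{2438} \approx 49.376 i$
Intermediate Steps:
$V = 0$ ($V = 3 \cdot 0 \left(-8\right) = 3 \cdot 0 = 0$)
$c = -2438$ ($c = 53 \left(-46\right) = -2438$)
$h{\left(Y \right)} = - 274 Y$ ($h{\left(Y \right)} = 2 Y \left(-137\right) = - 274 Y$)
$\sqrt{c + h{\left(V \right)}} = \sqrt{-2438 - 0} = \sqrt{-2438 + 0} = \sqrt{-2438} = i \sqrt{2438}$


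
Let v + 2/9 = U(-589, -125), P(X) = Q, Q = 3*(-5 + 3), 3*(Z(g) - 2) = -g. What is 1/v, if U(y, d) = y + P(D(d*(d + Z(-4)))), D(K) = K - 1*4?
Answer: -9/5357 ≈ -0.0016800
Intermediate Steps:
Z(g) = 2 - g/3 (Z(g) = 2 + (-g)/3 = 2 - g/3)
Q = -6 (Q = 3*(-2) = -6)
D(K) = -4 + K (D(K) = K - 4 = -4 + K)
P(X) = -6
U(y, d) = -6 + y (U(y, d) = y - 6 = -6 + y)
v = -5357/9 (v = -2/9 + (-6 - 589) = -2/9 - 595 = -5357/9 ≈ -595.22)
1/v = 1/(-5357/9) = -9/5357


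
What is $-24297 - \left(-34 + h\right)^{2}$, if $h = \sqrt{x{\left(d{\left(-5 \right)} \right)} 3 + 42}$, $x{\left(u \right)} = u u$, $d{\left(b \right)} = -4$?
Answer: $-25543 + 204 \sqrt{10} \approx -24898.0$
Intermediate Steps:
$x{\left(u \right)} = u^{2}$
$h = 3 \sqrt{10}$ ($h = \sqrt{\left(-4\right)^{2} \cdot 3 + 42} = \sqrt{16 \cdot 3 + 42} = \sqrt{48 + 42} = \sqrt{90} = 3 \sqrt{10} \approx 9.4868$)
$-24297 - \left(-34 + h\right)^{2} = -24297 - \left(-34 + 3 \sqrt{10}\right)^{2}$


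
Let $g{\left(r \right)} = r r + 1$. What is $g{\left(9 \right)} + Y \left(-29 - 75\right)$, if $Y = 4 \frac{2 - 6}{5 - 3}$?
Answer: $914$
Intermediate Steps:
$Y = -8$ ($Y = 4 \left(- \frac{4}{2}\right) = 4 \left(\left(-4\right) \frac{1}{2}\right) = 4 \left(-2\right) = -8$)
$g{\left(r \right)} = 1 + r^{2}$ ($g{\left(r \right)} = r^{2} + 1 = 1 + r^{2}$)
$g{\left(9 \right)} + Y \left(-29 - 75\right) = \left(1 + 9^{2}\right) - 8 \left(-29 - 75\right) = \left(1 + 81\right) - 8 \left(-29 - 75\right) = 82 - -832 = 82 + 832 = 914$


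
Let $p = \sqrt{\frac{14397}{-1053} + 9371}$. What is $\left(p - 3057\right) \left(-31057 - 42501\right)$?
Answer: $224866806 - \frac{73558 \sqrt{128092458}}{117} \approx 2.1775 \cdot 10^{8}$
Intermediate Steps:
$p = \frac{\sqrt{128092458}}{117}$ ($p = \sqrt{14397 \left(- \frac{1}{1053}\right) + 9371} = \sqrt{- \frac{4799}{351} + 9371} = \sqrt{\frac{3284422}{351}} = \frac{\sqrt{128092458}}{117} \approx 96.733$)
$\left(p - 3057\right) \left(-31057 - 42501\right) = \left(\frac{\sqrt{128092458}}{117} - 3057\right) \left(-31057 - 42501\right) = \left(-3057 + \frac{\sqrt{128092458}}{117}\right) \left(-73558\right) = 224866806 - \frac{73558 \sqrt{128092458}}{117}$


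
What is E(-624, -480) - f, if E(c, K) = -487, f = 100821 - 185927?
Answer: 84619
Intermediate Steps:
f = -85106
E(-624, -480) - f = -487 - 1*(-85106) = -487 + 85106 = 84619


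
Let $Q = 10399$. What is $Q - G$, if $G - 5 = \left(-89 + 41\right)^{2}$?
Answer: $8090$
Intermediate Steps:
$G = 2309$ ($G = 5 + \left(-89 + 41\right)^{2} = 5 + \left(-48\right)^{2} = 5 + 2304 = 2309$)
$Q - G = 10399 - 2309 = 8090$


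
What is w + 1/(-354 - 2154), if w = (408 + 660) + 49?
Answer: 2801435/2508 ≈ 1117.0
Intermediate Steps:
w = 1117 (w = 1068 + 49 = 1117)
w + 1/(-354 - 2154) = 1117 + 1/(-354 - 2154) = 1117 + 1/(-2508) = 1117 - 1/2508 = 2801435/2508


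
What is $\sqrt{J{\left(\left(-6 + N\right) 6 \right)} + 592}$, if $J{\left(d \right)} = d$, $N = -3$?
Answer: $\sqrt{538} \approx 23.195$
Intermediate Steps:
$\sqrt{J{\left(\left(-6 + N\right) 6 \right)} + 592} = \sqrt{\left(-6 - 3\right) 6 + 592} = \sqrt{\left(-9\right) 6 + 592} = \sqrt{-54 + 592} = \sqrt{538}$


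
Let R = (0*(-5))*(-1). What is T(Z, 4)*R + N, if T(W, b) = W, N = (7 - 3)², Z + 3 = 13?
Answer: 16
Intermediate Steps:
Z = 10 (Z = -3 + 13 = 10)
N = 16 (N = 4² = 16)
R = 0 (R = 0*(-1) = 0)
T(Z, 4)*R + N = 10*0 + 16 = 0 + 16 = 16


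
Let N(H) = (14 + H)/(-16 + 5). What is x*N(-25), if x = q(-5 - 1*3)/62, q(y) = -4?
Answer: -2/31 ≈ -0.064516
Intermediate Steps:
N(H) = -14/11 - H/11 (N(H) = (14 + H)/(-11) = (14 + H)*(-1/11) = -14/11 - H/11)
x = -2/31 (x = -4/62 = -4*1/62 = -2/31 ≈ -0.064516)
x*N(-25) = -2*(-14/11 - 1/11*(-25))/31 = -2*(-14/11 + 25/11)/31 = -2/31*1 = -2/31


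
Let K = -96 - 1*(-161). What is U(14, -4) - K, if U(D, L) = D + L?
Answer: -55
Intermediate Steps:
K = 65 (K = -96 + 161 = 65)
U(14, -4) - K = (14 - 4) - 1*65 = 10 - 65 = -55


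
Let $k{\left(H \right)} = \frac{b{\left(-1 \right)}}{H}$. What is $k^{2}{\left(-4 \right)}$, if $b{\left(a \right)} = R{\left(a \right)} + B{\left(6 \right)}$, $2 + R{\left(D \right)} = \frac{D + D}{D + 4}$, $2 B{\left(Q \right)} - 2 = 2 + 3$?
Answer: $\frac{25}{576} \approx 0.043403$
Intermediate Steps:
$B{\left(Q \right)} = \frac{7}{2}$ ($B{\left(Q \right)} = 1 + \frac{2 + 3}{2} = 1 + \frac{1}{2} \cdot 5 = 1 + \frac{5}{2} = \frac{7}{2}$)
$R{\left(D \right)} = -2 + \frac{2 D}{4 + D}$ ($R{\left(D \right)} = -2 + \frac{D + D}{D + 4} = -2 + \frac{2 D}{4 + D}$)
$b{\left(a \right)} = \frac{7}{2} - \frac{8}{4 + a}$ ($b{\left(a \right)} = - \frac{8}{4 + a} + \frac{7}{2} = \frac{7}{2} - \frac{8}{4 + a}$)
$k{\left(H \right)} = \frac{5}{6 H}$ ($k{\left(H \right)} = \frac{\frac{1}{2} \frac{1}{4 - 1} \left(12 + 7 \left(-1\right)\right)}{H} = \frac{\frac{1}{2} \cdot \frac{1}{3} \left(12 - 7\right)}{H} = \frac{\frac{1}{2} \cdot \frac{1}{3} \cdot 5}{H} = \frac{5}{6 H}$)
$k^{2}{\left(-4 \right)} = \left(\frac{5}{6 \left(-4\right)}\right)^{2} = \left(\frac{5}{6} \left(- \frac{1}{4}\right)\right)^{2} = \left(- \frac{5}{24}\right)^{2} = \frac{25}{576}$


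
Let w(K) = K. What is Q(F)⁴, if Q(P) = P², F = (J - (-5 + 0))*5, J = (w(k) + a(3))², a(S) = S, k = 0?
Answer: 576480100000000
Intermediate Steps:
J = 9 (J = (0 + 3)² = 3² = 9)
F = 70 (F = (9 - (-5 + 0))*5 = (9 - 1*(-5))*5 = (9 + 5)*5 = 14*5 = 70)
Q(F)⁴ = (70²)⁴ = 4900⁴ = 576480100000000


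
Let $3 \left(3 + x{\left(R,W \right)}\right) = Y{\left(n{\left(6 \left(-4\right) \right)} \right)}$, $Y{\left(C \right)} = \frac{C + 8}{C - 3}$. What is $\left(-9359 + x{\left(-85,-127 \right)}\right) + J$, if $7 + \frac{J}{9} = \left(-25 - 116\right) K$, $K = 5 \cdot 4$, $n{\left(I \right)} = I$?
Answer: $- \frac{2819189}{81} \approx -34805.0$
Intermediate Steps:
$Y{\left(C \right)} = \frac{8 + C}{-3 + C}$
$K = 20$
$x{\left(R,W \right)} = - \frac{227}{81}$ ($x{\left(R,W \right)} = -3 + \frac{\frac{1}{-3 + 6 \left(-4\right)} \left(8 + 6 \left(-4\right)\right)}{3} = -3 + \frac{\frac{1}{-3 - 24} \left(8 - 24\right)}{3} = -3 + \frac{\frac{1}{-27} \left(-16\right)}{3} = -3 + \frac{\left(- \frac{1}{27}\right) \left(-16\right)}{3} = -3 + \frac{1}{3} \cdot \frac{16}{27} = -3 + \frac{16}{81} = - \frac{227}{81}$)
$J = -25443$ ($J = -63 + 9 \left(-25 - 116\right) 20 = -63 + 9 \left(\left(-141\right) 20\right) = -63 + 9 \left(-2820\right) = -63 - 25380 = -25443$)
$\left(-9359 + x{\left(-85,-127 \right)}\right) + J = \left(-9359 - \frac{227}{81}\right) - 25443 = - \frac{758306}{81} - 25443 = - \frac{2819189}{81}$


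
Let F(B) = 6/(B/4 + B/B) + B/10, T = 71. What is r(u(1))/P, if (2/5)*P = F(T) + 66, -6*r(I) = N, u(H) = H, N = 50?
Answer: -500/11013 ≈ -0.045401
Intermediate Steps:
r(I) = -25/3 (r(I) = -1/6*50 = -25/3)
F(B) = 6/(1 + B/4) + B/10 (F(B) = 6/(B*(1/4) + 1) + B*(1/10) = 6/(B/4 + 1) + B/10 = 6/(1 + B/4) + B/10)
P = 3671/20 (P = 5*((240 + 71**2 + 4*71)/(10*(4 + 71)) + 66)/2 = 5*((1/10)*(240 + 5041 + 284)/75 + 66)/2 = 5*((1/10)*(1/75)*5565 + 66)/2 = 5*(371/50 + 66)/2 = (5/2)*(3671/50) = 3671/20 ≈ 183.55)
r(u(1))/P = -25/(3*3671/20) = -25/3*20/3671 = -500/11013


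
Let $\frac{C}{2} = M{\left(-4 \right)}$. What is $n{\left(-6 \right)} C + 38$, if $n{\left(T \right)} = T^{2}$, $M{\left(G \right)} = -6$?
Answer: $-394$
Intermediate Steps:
$C = -12$ ($C = 2 \left(-6\right) = -12$)
$n{\left(-6 \right)} C + 38 = \left(-6\right)^{2} \left(-12\right) + 38 = 36 \left(-12\right) + 38 = -432 + 38 = -394$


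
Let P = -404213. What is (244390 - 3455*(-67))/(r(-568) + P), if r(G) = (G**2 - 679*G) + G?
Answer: 95175/60703 ≈ 1.5679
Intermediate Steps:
r(G) = G**2 - 678*G
(244390 - 3455*(-67))/(r(-568) + P) = (244390 - 3455*(-67))/(-568*(-678 - 568) - 404213) = (244390 + 231485)/(-568*(-1246) - 404213) = 475875/(707728 - 404213) = 475875/303515 = 475875*(1/303515) = 95175/60703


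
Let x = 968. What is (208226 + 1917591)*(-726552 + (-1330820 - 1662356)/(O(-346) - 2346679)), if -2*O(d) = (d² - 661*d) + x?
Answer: -1947148808587007612/1260687 ≈ -1.5445e+12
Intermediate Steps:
O(d) = -484 - d²/2 + 661*d/2 (O(d) = -((d² - 661*d) + 968)/2 = -(968 + d² - 661*d)/2 = -484 - d²/2 + 661*d/2)
(208226 + 1917591)*(-726552 + (-1330820 - 1662356)/(O(-346) - 2346679)) = (208226 + 1917591)*(-726552 + (-1330820 - 1662356)/((-484 - ½*(-346)² + (661/2)*(-346)) - 2346679)) = 2125817*(-726552 - 2993176/((-484 - ½*119716 - 114353) - 2346679)) = 2125817*(-726552 - 2993176/((-484 - 59858 - 114353) - 2346679)) = 2125817*(-726552 - 2993176/(-174695 - 2346679)) = 2125817*(-726552 - 2993176/(-2521374)) = 2125817*(-726552 - 2993176*(-1/2521374)) = 2125817*(-726552 + 1496588/1260687) = 2125817*(-915953164636/1260687) = -1947148808587007612/1260687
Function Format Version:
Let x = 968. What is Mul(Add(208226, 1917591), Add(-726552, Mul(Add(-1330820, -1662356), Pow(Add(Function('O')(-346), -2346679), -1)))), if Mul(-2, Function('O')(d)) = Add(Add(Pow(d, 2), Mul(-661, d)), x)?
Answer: Rational(-1947148808587007612, 1260687) ≈ -1.5445e+12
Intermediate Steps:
Function('O')(d) = Add(-484, Mul(Rational(-1, 2), Pow(d, 2)), Mul(Rational(661, 2), d)) (Function('O')(d) = Mul(Rational(-1, 2), Add(Add(Pow(d, 2), Mul(-661, d)), 968)) = Mul(Rational(-1, 2), Add(968, Pow(d, 2), Mul(-661, d))) = Add(-484, Mul(Rational(-1, 2), Pow(d, 2)), Mul(Rational(661, 2), d)))
Mul(Add(208226, 1917591), Add(-726552, Mul(Add(-1330820, -1662356), Pow(Add(Function('O')(-346), -2346679), -1)))) = Mul(Add(208226, 1917591), Add(-726552, Mul(Add(-1330820, -1662356), Pow(Add(Add(-484, Mul(Rational(-1, 2), Pow(-346, 2)), Mul(Rational(661, 2), -346)), -2346679), -1)))) = Mul(2125817, Add(-726552, Mul(-2993176, Pow(Add(Add(-484, Mul(Rational(-1, 2), 119716), -114353), -2346679), -1)))) = Mul(2125817, Add(-726552, Mul(-2993176, Pow(Add(Add(-484, -59858, -114353), -2346679), -1)))) = Mul(2125817, Add(-726552, Mul(-2993176, Pow(Add(-174695, -2346679), -1)))) = Mul(2125817, Add(-726552, Mul(-2993176, Pow(-2521374, -1)))) = Mul(2125817, Add(-726552, Mul(-2993176, Rational(-1, 2521374)))) = Mul(2125817, Add(-726552, Rational(1496588, 1260687))) = Mul(2125817, Rational(-915953164636, 1260687)) = Rational(-1947148808587007612, 1260687)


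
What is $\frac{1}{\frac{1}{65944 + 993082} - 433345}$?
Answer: $- \frac{1059026}{458923621969} \approx -2.3076 \cdot 10^{-6}$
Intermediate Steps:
$\frac{1}{\frac{1}{65944 + 993082} - 433345} = \frac{1}{\frac{1}{1059026} - 433345} = \frac{1}{- \frac{458923621969}{1059026}} = - \frac{1059026}{458923621969}$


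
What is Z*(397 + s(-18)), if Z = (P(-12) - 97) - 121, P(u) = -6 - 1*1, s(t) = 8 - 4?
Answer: -90225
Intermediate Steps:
s(t) = 4
P(u) = -7 (P(u) = -6 - 1 = -7)
Z = -225 (Z = (-7 - 97) - 121 = -104 - 121 = -225)
Z*(397 + s(-18)) = -225*(397 + 4) = -225*401 = -90225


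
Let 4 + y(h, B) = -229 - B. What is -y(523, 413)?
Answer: 646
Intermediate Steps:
y(h, B) = -233 - B (y(h, B) = -4 + (-229 - B) = -233 - B)
-y(523, 413) = -(-233 - 1*413) = -(-233 - 413) = -1*(-646) = 646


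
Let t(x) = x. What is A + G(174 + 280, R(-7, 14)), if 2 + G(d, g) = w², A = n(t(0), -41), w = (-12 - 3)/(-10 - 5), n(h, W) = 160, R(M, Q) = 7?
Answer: 159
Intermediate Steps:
w = 1 (w = -15/(-15) = -15*(-1/15) = 1)
A = 160
G(d, g) = -1 (G(d, g) = -2 + 1² = -2 + 1 = -1)
A + G(174 + 280, R(-7, 14)) = 160 - 1 = 159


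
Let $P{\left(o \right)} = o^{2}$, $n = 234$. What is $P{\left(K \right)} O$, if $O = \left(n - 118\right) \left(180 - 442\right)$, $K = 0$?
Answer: $0$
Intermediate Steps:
$O = -30392$ ($O = \left(234 - 118\right) \left(180 - 442\right) = 116 \left(-262\right) = -30392$)
$P{\left(K \right)} O = 0^{2} \left(-30392\right) = 0 \left(-30392\right) = 0$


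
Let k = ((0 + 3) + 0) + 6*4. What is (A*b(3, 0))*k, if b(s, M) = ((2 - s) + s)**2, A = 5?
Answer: 540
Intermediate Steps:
b(s, M) = 4 (b(s, M) = 2**2 = 4)
k = 27 (k = (3 + 0) + 24 = 3 + 24 = 27)
(A*b(3, 0))*k = (5*4)*27 = 20*27 = 540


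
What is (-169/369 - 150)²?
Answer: 3082359361/136161 ≈ 22638.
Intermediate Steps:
(-169/369 - 150)² = (-55519/369)² = 3082359361/136161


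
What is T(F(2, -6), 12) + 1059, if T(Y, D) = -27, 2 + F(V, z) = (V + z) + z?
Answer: 1032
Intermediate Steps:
F(V, z) = -2 + V + 2*z (F(V, z) = -2 + ((V + z) + z) = -2 + (V + 2*z) = -2 + V + 2*z)
T(F(2, -6), 12) + 1059 = -27 + 1059 = 1032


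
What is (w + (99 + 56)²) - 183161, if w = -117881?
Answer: -277017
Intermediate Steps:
(w + (99 + 56)²) - 183161 = (-117881 + (99 + 56)²) - 183161 = (-117881 + 155²) - 183161 = (-117881 + 24025) - 183161 = -93856 - 183161 = -277017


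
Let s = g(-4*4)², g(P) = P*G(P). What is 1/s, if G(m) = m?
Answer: 1/65536 ≈ 1.5259e-5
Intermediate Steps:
g(P) = P² (g(P) = P*P = P²)
s = 65536 (s = ((-4*4)²)² = ((-16)²)² = 256² = 65536)
1/s = 1/65536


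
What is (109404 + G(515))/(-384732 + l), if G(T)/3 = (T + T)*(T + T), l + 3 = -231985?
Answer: -411513/77090 ≈ -5.3381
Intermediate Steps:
l = -231988 (l = -3 - 231985 = -231988)
G(T) = 12*T² (G(T) = 3*((T + T)*(T + T)) = 3*((2*T)*(2*T)) = 3*(4*T²) = 12*T²)
(109404 + G(515))/(-384732 + l) = (109404 + 12*515²)/(-384732 - 231988) = (109404 + 12*265225)/(-616720) = (109404 + 3182700)*(-1/616720) = 3292104*(-1/616720) = -411513/77090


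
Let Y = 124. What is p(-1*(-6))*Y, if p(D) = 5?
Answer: 620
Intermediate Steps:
p(-1*(-6))*Y = 5*124 = 620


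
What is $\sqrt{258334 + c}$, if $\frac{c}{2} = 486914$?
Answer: $\sqrt{1232162} \approx 1110.0$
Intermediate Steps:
$c = 973828$ ($c = 2 \cdot 486914 = 973828$)
$\sqrt{258334 + c} = \sqrt{258334 + 973828} = \sqrt{1232162}$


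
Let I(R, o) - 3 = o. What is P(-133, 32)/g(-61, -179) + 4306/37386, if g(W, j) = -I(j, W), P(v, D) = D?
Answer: 361525/542097 ≈ 0.66690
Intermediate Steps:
I(R, o) = 3 + o
g(W, j) = -3 - W (g(W, j) = -(3 + W) = -3 - W)
P(-133, 32)/g(-61, -179) + 4306/37386 = 32/(-3 - 1*(-61)) + 4306/37386 = 32/(-3 + 61) + 4306*(1/37386) = 32/58 + 2153/18693 = 32*(1/58) + 2153/18693 = 16/29 + 2153/18693 = 361525/542097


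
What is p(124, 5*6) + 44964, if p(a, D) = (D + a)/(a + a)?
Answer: 5575613/124 ≈ 44965.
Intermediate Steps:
p(a, D) = (D + a)/(2*a) (p(a, D) = (D + a)/((2*a)) = (D + a)*(1/(2*a)) = (D + a)/(2*a))
p(124, 5*6) + 44964 = (½)*(5*6 + 124)/124 + 44964 = (½)*(1/124)*(30 + 124) + 44964 = (½)*(1/124)*154 + 44964 = 77/124 + 44964 = 5575613/124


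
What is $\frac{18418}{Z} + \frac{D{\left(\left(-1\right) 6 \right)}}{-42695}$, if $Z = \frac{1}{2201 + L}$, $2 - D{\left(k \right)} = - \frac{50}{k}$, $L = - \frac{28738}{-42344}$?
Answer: $\frac{54982763943359999}{1355907810} \approx 4.0551 \cdot 10^{7}$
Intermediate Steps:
$L = \frac{14369}{21172}$ ($L = \left(-28738\right) \left(- \frac{1}{42344}\right) = \frac{14369}{21172} \approx 0.67868$)
$D{\left(k \right)} = 2 + \frac{50}{k}$ ($D{\left(k \right)} = 2 - - \frac{50}{k} = 2 + \frac{50}{k}$)
$Z = \frac{21172}{46613941}$ ($Z = \frac{1}{2201 + \frac{14369}{21172}} = \frac{1}{\frac{46613941}{21172}} = \frac{21172}{46613941} \approx 0.0004542$)
$\frac{18418}{Z} + \frac{D{\left(\left(-1\right) 6 \right)}}{-42695} = \frac{18418}{\frac{21172}{46613941}} + \frac{2 + \frac{50}{\left(-1\right) 6}}{-42695} = 18418 \cdot \frac{46613941}{21172} + \left(2 + \frac{50}{-6}\right) \left(- \frac{1}{42695}\right) = \frac{429267782669}{10586} + \left(2 + 50 \left(- \frac{1}{6}\right)\right) \left(- \frac{1}{42695}\right) = \frac{429267782669}{10586} + \left(2 - \frac{25}{3}\right) \left(- \frac{1}{42695}\right) = \frac{429267782669}{10586} - - \frac{19}{128085} = \frac{429267782669}{10586} + \frac{19}{128085} = \frac{54982763943359999}{1355907810}$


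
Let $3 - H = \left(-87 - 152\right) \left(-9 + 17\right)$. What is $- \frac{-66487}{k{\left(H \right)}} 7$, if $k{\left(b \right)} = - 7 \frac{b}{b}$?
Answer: $-66487$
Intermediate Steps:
$H = 1915$ ($H = 3 - \left(-87 - 152\right) \left(-9 + 17\right) = 3 - \left(-239\right) 8 = 3 - -1912 = 3 + 1912 = 1915$)
$k{\left(b \right)} = -7$ ($k{\left(b \right)} = \left(-7\right) 1 = -7$)
$- \frac{-66487}{k{\left(H \right)}} 7 = - \frac{-66487}{-7} \cdot 7 = - \frac{\left(-66487\right) \left(-1\right)}{7} \cdot 7 = \left(-1\right) \frac{66487}{7} \cdot 7 = \left(- \frac{66487}{7}\right) 7 = -66487$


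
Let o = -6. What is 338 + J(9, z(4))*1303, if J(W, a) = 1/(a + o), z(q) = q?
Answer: -627/2 ≈ -313.50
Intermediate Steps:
J(W, a) = 1/(-6 + a) (J(W, a) = 1/(a - 6) = 1/(-6 + a))
338 + J(9, z(4))*1303 = 338 + 1303/(-6 + 4) = 338 + 1303/(-2) = 338 - ½*1303 = 338 - 1303/2 = -627/2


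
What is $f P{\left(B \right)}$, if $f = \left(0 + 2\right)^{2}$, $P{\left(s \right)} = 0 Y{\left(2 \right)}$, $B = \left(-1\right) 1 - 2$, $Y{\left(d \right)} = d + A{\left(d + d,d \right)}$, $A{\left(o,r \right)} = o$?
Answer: $0$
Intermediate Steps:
$Y{\left(d \right)} = 3 d$ ($Y{\left(d \right)} = d + \left(d + d\right) = d + 2 d = 3 d$)
$B = -3$ ($B = -1 - 2 = -3$)
$P{\left(s \right)} = 0$ ($P{\left(s \right)} = 0 \cdot 3 \cdot 2 = 0 \cdot 6 = 0$)
$f = 4$ ($f = 2^{2} = 4$)
$f P{\left(B \right)} = 4 \cdot 0 = 0$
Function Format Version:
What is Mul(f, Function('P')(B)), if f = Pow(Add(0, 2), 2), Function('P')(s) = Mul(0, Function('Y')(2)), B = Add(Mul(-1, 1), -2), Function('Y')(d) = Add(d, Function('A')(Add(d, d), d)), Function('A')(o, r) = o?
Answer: 0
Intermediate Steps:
Function('Y')(d) = Mul(3, d) (Function('Y')(d) = Add(d, Add(d, d)) = Add(d, Mul(2, d)) = Mul(3, d))
B = -3 (B = Add(-1, -2) = -3)
Function('P')(s) = 0 (Function('P')(s) = Mul(0, Mul(3, 2)) = Mul(0, 6) = 0)
f = 4 (f = Pow(2, 2) = 4)
Mul(f, Function('P')(B)) = Mul(4, 0) = 0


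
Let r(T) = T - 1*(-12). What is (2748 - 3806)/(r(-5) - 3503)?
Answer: 23/76 ≈ 0.30263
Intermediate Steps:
r(T) = 12 + T (r(T) = T + 12 = 12 + T)
(2748 - 3806)/(r(-5) - 3503) = (2748 - 3806)/((12 - 5) - 3503) = -1058/(7 - 3503) = -1058/(-3496) = -1058*(-1/3496) = 23/76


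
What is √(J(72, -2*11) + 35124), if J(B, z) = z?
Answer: √35102 ≈ 187.36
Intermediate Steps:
√(J(72, -2*11) + 35124) = √(-2*11 + 35124) = √(-22 + 35124) = √35102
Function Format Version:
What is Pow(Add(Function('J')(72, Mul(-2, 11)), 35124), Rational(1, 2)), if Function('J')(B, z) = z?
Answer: Pow(35102, Rational(1, 2)) ≈ 187.36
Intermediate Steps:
Pow(Add(Function('J')(72, Mul(-2, 11)), 35124), Rational(1, 2)) = Pow(Add(Mul(-2, 11), 35124), Rational(1, 2)) = Pow(Add(-22, 35124), Rational(1, 2)) = Pow(35102, Rational(1, 2))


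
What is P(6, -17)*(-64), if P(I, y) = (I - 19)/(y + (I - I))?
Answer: -832/17 ≈ -48.941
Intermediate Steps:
P(I, y) = (-19 + I)/y (P(I, y) = (-19 + I)/(y + 0) = (-19 + I)/y)
P(6, -17)*(-64) = ((-19 + 6)/(-17))*(-64) = -1/17*(-13)*(-64) = (13/17)*(-64) = -832/17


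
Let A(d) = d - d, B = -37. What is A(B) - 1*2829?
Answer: -2829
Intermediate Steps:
A(d) = 0
A(B) - 1*2829 = 0 - 1*2829 = 0 - 2829 = -2829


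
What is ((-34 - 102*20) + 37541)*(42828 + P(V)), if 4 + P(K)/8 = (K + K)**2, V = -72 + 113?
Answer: 3425686596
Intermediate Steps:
V = 41
P(K) = -32 + 32*K**2 (P(K) = -32 + 8*(K + K)**2 = -32 + 8*(2*K)**2 = -32 + 8*(4*K**2) = -32 + 32*K**2)
((-34 - 102*20) + 37541)*(42828 + P(V)) = ((-34 - 102*20) + 37541)*(42828 + (-32 + 32*41**2)) = ((-34 - 2040) + 37541)*(42828 + (-32 + 32*1681)) = (-2074 + 37541)*(42828 + (-32 + 53792)) = 35467*(42828 + 53760) = 35467*96588 = 3425686596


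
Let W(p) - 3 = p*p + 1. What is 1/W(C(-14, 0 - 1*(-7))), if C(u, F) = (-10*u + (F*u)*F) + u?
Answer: 1/313604 ≈ 3.1887e-6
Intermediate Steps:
C(u, F) = -9*u + u*F² (C(u, F) = (-10*u + u*F²) + u = -9*u + u*F²)
W(p) = 4 + p² (W(p) = 3 + (p*p + 1) = 3 + (p² + 1) = 3 + (1 + p²) = 4 + p²)
1/W(C(-14, 0 - 1*(-7))) = 1/(4 + (-14*(-9 + (0 - 1*(-7))²))²) = 1/(4 + (-14*(-9 + (0 + 7)²))²) = 1/(4 + (-14*(-9 + 7²))²) = 1/(4 + (-14*(-9 + 49))²) = 1/(4 + (-14*40)²) = 1/(4 + (-560)²) = 1/(4 + 313600) = 1/313604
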